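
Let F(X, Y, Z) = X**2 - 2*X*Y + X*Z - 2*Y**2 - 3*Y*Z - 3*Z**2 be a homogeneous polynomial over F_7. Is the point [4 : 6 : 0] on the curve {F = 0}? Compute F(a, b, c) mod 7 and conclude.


F(4,6,0) ≡ 1 (mod 7); P is NOT on the curve.

Evaluate F(4, 6, 0) term-by-term (mod 7).
  X**2 ↦ 1·16·1·1 = 16
  -2*X*Y ↦ -2·4·6·1 = -48
  X*Z ↦ 1·4·1·0 = 0
  -2*Y**2 ↦ -2·1·36·1 = -72
  -3*Y*Z ↦ -3·1·6·0 = 0
  -3*Z**2 ↦ -3·1·1·0 = 0
Sum: F(4, 6, 0) = (16) + (-48) + (0) + (-72) + (0) + (0) = -104.
Reducing mod 7: -104 ≡ 1 (mod 7).
Since F(a, b, c) ≡ 1 ≠ 0 (mod 7), P does NOT lie on the curve.


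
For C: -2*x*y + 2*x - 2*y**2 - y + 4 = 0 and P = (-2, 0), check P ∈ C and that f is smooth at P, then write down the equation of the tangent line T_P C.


Tangent line at P: 2*x + 3*y + 4 = 0.

Step 1: f(-2, 0) = 0, so P lies on C.
Step 2: partial derivatives
  f_x(x, y) = 2 - 2*y, f_y(x, y) = -2*x - 4*y - 1.
  f_x(P) = 2, f_y(P) = 3 (gradient nonzero, so P is smooth).
Step 3: tangent line at P: 2·(x − -2) + 3·(y − 0) = 0.
Expanding: 2*x + 3*y + 4 = 0.


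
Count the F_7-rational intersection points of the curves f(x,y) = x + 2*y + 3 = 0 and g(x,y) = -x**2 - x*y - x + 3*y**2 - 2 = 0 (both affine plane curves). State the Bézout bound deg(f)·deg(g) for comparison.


Common zeros: {(2, 1), (6, 6)}; count = 2; Bézout bound = 2.

deg(f) = 1, deg(g) = 2, so Bézout bound = 2.
Scan x ∈ F_7. For each x, list the y ∈ F_7 with f(x, y) ≡ 0 and those with g(x, y) ≡ 0 (mod 7); the common zeros in that column are the intersection.
  x = 0: f ≡ 0 at y ∈ {2}; g ≡ 0 at y ∈ ∅; common: ∅.
  x = 1: f ≡ 0 at y ∈ {5}; g ≡ 0 at y ∈ {6}; common: ∅.
  x = 2: f ≡ 0 at y ∈ {1}; g ≡ 0 at y ∈ {1, 2}; common: {1}.
  x = 3: f ≡ 0 at y ∈ {4}; g ≡ 0 at y ∈ {0, 1}; common: ∅.
  x = 4: f ≡ 0 at y ∈ {0}; g ≡ 0 at y ∈ {3}; common: ∅.
  x = 5: f ≡ 0 at y ∈ {3}; g ≡ 0 at y ∈ ∅; common: ∅.
  x = 6: f ≡ 0 at y ∈ {6}; g ≡ 0 at y ∈ {3, 6}; common: {6}.
Collecting: common zeros = {(2, 1), (6, 6)}, so the count is 2.
Comparison with the Bézout bound: 2 ≤ 2 = deg(f)·deg(g), as expected for curves with no common component (the bound is attained).


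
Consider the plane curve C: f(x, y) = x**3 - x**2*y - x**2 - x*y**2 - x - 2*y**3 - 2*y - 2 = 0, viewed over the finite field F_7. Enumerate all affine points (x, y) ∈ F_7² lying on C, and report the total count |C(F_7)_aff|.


Affine F_7-points: {(2, 0), (4, 0), (6, 1), (6, 2)}; count = 4.

For each of the 49 pairs (x, y) ∈ F_7², evaluate f(x, y) mod 7. Record the zeros.
  x = 0: [0↦5, 1↦1, 2↦6, 3↦1, 4↦2, 5↦4, 6↦2]  zeros at y ∈ ∅
  x = 1: [0↦4, 1↦5, 2↦6, 3↦2, 4↦2, 5↦1, 6↦1]  zeros at y ∈ ∅
  x = 2: [0↦0, 1↦4, 2↦6, 3↦1, 4↦5, 5↦6, 6↦6]  zeros at y ∈ {0}
  x = 3: [0↦6, 1↦4, 2↦5, 3↦4, 4↦3, 5↦4, 6↦2]  zeros at y ∈ ∅
  x = 4: [0↦0, 1↦4, 2↦2, 3↦3, 4↦2, 5↦1, 6↦2]  zeros at y ∈ {0}
  x = 5: [0↦2, 1↦3, 2↦3, 3↦4, 4↦1, 5↦3, 6↦5]  zeros at y ∈ ∅
  x = 6: [0↦4, 1↦0, 2↦0, 3↦6, 4↦6, 5↦2, 6↦3]  zeros at y ∈ {1, 2}
Collecting zeros: affine points = {(2, 0), (4, 0), (6, 1), (6, 2)}.
Total count |C(F_7)_aff| = 4.


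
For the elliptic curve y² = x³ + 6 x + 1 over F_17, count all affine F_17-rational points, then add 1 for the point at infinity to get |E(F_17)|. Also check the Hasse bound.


Affine points = {(0, 1), (0, 16), (1, 5), (1, 12), (2, 2), (2, 15), (4, 2), (4, 15), (6, 7), (6, 10), (8, 0), (9, 6), (9, 11), (11, 2), (11, 15), (12, 4), (12, 13), (13, 7), (13, 10), (15, 7), (15, 10)}; affine count = 21; |E(F_17)| = 22.

Discriminant check: Δ ∝ 4a³ + 27b² = 4·6³ + 27·1² = 4·216 + 27·1 ≡ 7 (mod 17). Nonzero ⇒ E is nonsingular.
For each x ∈ F_17, compute rhs = x³ + 6·x + 1 mod 17, then count y ∈ F_17 with y² ≡ rhs.
  x = 0: rhs = 1, matching y values: 1, 16 (2 points).
  x = 1: rhs = 8, matching y values: 5, 12 (2 points).
  x = 2: rhs = 4, matching y values: 2, 15 (2 points).
  x = 3: rhs = 12, matching y values: none (0 points).
  x = 4: rhs = 4, matching y values: 2, 15 (2 points).
  x = 5: rhs = 3, matching y values: none (0 points).
  x = 6: rhs = 15, matching y values: 7, 10 (2 points).
  x = 7: rhs = 12, matching y values: none (0 points).
  x = 8: rhs = 0, matching y values: 0 (1 points).
  x = 9: rhs = 2, matching y values: 6, 11 (2 points).
  x = 10: rhs = 7, matching y values: none (0 points).
  x = 11: rhs = 4, matching y values: 2, 15 (2 points).
  x = 12: rhs = 16, matching y values: 4, 13 (2 points).
  x = 13: rhs = 15, matching y values: 7, 10 (2 points).
  x = 14: rhs = 7, matching y values: none (0 points).
  x = 15: rhs = 15, matching y values: 7, 10 (2 points).
  x = 16: rhs = 11, matching y values: none (0 points).
Total affine count: 21.
Full point count |E(F_17)| = 21 + 1 = 22.
Hasse bound: |22 − (17+1)| = |4| = 4 ≤ 2√17 ≈ 8.2462 ✓.


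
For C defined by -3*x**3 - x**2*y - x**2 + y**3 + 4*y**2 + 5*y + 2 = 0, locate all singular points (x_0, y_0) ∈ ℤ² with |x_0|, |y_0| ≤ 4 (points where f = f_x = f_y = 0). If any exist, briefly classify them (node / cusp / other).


Singular points: {(0, -1)}; classification: cusp.

Compute partial derivatives:
  f_x = -9*x**2 - 2*x*y - 2*x.
  f_y = -x**2 + 3*y**2 + 8*y + 5.
Scan x_0 ∈ {−4, ..., 4}. For each x_0, f_y(x_0, y) is a polynomial in y; find its integer roots y ∈ {−4, ..., 4}, then test f_x and f at those candidates.
  x = -4: f_y(-4, y) = 3*y**2 + 8*y - 11; vanishes at y ∈ {1}. (-4, 1): f_x = -128 ≠ 0.
  x = -3: f_y(-3, y) = 3*y**2 + 8*y - 4; no integer root y with |y| ≤ 4.
  x = -2: f_y(-2, y) = 3*y**2 + 8*y + 1; no integer root y with |y| ≤ 4.
  x = -1: f_y(-1, y) = 3*y**2 + 8*y + 4; vanishes at y ∈ {-2}. (-1, -2): f_x = -11 ≠ 0.
  x = 0: f_y(0, y) = 3*y**2 + 8*y + 5; vanishes at y ∈ {-1}. (0, -1): f_x = 0, f = 0 — SINGULAR.
  x = 1: f_y(1, y) = 3*y**2 + 8*y + 4; vanishes at y ∈ {-2}. (1, -2): f_x = -7 ≠ 0.
  x = 2: f_y(2, y) = 3*y**2 + 8*y + 1; no integer root y with |y| ≤ 4.
  x = 3: f_y(3, y) = 3*y**2 + 8*y - 4; no integer root y with |y| ≤ 4.
  x = 4: f_y(4, y) = 3*y**2 + 8*y - 11; vanishes at y ∈ {1}. (4, 1): f_x = -160 ≠ 0.
Only singular point on the grid: (0, -1).
Classify: substitute x = 0 + u, y = -1 + v and expand: f = -3*u**3 - u**2*v + v**3 + v**2.
No constant or linear terms (consistent with a singular point). Quadratic part: v**2. Cubic part: -3*u**3 - u**2*v + v**3.
The quadratic part v**2 is a perfect square, so there is a single (double) tangent line v = 0, i.e. y = -1. Restricting the cubic part to that line (v = 0) leaves -3*u**3 ≠ 0, so f is not divisible by v and the branch is v² ≈ 3*u**3 to lowest order — this is a cusp.
Classification: cusp.


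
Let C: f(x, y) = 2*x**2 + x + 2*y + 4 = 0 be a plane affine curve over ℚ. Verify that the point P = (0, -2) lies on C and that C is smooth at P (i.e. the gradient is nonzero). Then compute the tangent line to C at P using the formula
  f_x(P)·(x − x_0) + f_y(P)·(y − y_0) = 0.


Tangent line at P: x + 2*y + 4 = 0.

Step 1: f(0, -2) = 0, so P lies on C.
Step 2: partial derivatives
  f_x(x, y) = 4*x + 1, f_y(x, y) = 2.
  f_x(P) = 1, f_y(P) = 2 (gradient nonzero, so P is smooth).
Step 3: tangent line at P: 1·(x − 0) + 2·(y − -2) = 0.
Expanding: x + 2*y + 4 = 0.


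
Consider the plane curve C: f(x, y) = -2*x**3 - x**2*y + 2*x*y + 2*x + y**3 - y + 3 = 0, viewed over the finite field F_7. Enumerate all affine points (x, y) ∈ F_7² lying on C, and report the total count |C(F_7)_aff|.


Affine F_7-points: {(0, 4), (3, 6), (5, 1), (6, 1)}; count = 4.

For each of the 49 pairs (x, y) ∈ F_7², evaluate f(x, y) mod 7. Record the zeros.
  x = 0: [0↦3, 1↦3, 2↦2, 3↦6, 4↦0, 5↦4, 6↦3]  zeros at y ∈ {4}
  x = 1: [0↦3, 1↦4, 2↦4, 3↦2, 4↦4, 5↦2, 6↦2]  zeros at y ∈ ∅
  x = 2: [0↦5, 1↦5, 2↦4, 3↦1, 4↦2, 5↦6, 6↦5]  zeros at y ∈ ∅
  x = 3: [0↦4, 1↦1, 2↦4, 3↦5, 4↦3, 5↦4, 6↦0]  zeros at y ∈ {6}
  x = 4: [0↦2, 1↦1, 2↦6, 3↦2, 4↦2, 5↦5, 6↦3]  zeros at y ∈ ∅
  x = 5: [0↦1, 1↦0, 2↦5, 3↦1, 4↦1, 5↦4, 6↦2]  zeros at y ∈ {1}
  x = 6: [0↦3, 1↦0, 2↦3, 3↦4, 4↦2, 5↦3, 6↦6]  zeros at y ∈ {1}
Collecting zeros: affine points = {(0, 4), (3, 6), (5, 1), (6, 1)}.
Total count |C(F_7)_aff| = 4.


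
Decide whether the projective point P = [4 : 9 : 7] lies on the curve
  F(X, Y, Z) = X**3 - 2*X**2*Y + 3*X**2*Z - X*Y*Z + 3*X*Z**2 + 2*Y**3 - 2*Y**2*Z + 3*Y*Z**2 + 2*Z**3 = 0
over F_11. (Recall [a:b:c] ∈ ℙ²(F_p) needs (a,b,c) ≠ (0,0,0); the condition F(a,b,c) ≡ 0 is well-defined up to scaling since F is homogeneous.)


F(4,9,7) ≡ 9 (mod 11); P is NOT on the curve.

Evaluate F(4, 9, 7) term-by-term (mod 11).
  X**3 ↦ 1·64·1·1 = 64
  -2*X**2*Y ↦ -2·16·9·1 = -288
  3*X**2*Z ↦ 3·16·1·7 = 336
  -X*Y*Z ↦ -1·4·9·7 = -252
  3*X*Z**2 ↦ 3·4·1·49 = 588
  2*Y**3 ↦ 2·1·729·1 = 1458
  -2*Y**2*Z ↦ -2·1·81·7 = -1134
  3*Y*Z**2 ↦ 3·1·9·49 = 1323
  2*Z**3 ↦ 2·1·1·343 = 686
Sum: F(4, 9, 7) = (64) + (-288) + (336) + (-252) + (588) + (1458) + (-1134) + (1323) + (686) = 2781.
Reducing mod 11: 2781 ≡ 9 (mod 11).
Since F(a, b, c) ≡ 9 ≠ 0 (mod 11), P does NOT lie on the curve.


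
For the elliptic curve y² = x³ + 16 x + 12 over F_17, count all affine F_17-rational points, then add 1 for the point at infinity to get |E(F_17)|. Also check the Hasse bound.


Affine points = {(2, 1), (2, 16), (3, 6), (3, 11), (4, 2), (4, 15), (5, 8), (5, 9), (6, 1), (6, 16), (7, 5), (7, 12), (9, 1), (9, 16), (10, 4), (10, 13)}; affine count = 16; |E(F_17)| = 17.

Discriminant check: Δ ∝ 4a³ + 27b² = 4·16³ + 27·12² = 4·4096 + 27·144 ≡ 8 (mod 17). Nonzero ⇒ E is nonsingular.
For each x ∈ F_17, compute rhs = x³ + 16·x + 12 mod 17, then count y ∈ F_17 with y² ≡ rhs.
  x = 0: rhs = 12, matching y values: none (0 points).
  x = 1: rhs = 12, matching y values: none (0 points).
  x = 2: rhs = 1, matching y values: 1, 16 (2 points).
  x = 3: rhs = 2, matching y values: 6, 11 (2 points).
  x = 4: rhs = 4, matching y values: 2, 15 (2 points).
  x = 5: rhs = 13, matching y values: 8, 9 (2 points).
  x = 6: rhs = 1, matching y values: 1, 16 (2 points).
  x = 7: rhs = 8, matching y values: 5, 12 (2 points).
  x = 8: rhs = 6, matching y values: none (0 points).
  x = 9: rhs = 1, matching y values: 1, 16 (2 points).
  x = 10: rhs = 16, matching y values: 4, 13 (2 points).
  x = 11: rhs = 6, matching y values: none (0 points).
  x = 12: rhs = 11, matching y values: none (0 points).
  x = 13: rhs = 3, matching y values: none (0 points).
  x = 14: rhs = 5, matching y values: none (0 points).
  x = 15: rhs = 6, matching y values: none (0 points).
  x = 16: rhs = 12, matching y values: none (0 points).
Total affine count: 16.
Full point count |E(F_17)| = 16 + 1 = 17.
Hasse bound: |17 − (17+1)| = |-1| = 1 ≤ 2√17 ≈ 8.2462 ✓.


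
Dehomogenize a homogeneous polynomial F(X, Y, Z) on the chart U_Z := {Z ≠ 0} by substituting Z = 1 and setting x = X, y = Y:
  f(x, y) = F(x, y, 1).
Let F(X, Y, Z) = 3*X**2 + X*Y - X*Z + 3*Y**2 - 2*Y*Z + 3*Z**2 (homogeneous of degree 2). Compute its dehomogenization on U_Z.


f(x, y) = 3*x**2 + x*y - x + 3*y**2 - 2*y + 3

On U_Z we set Z = 1. Each monomial c·X^i·Y^j·Z^k in F becomes c·x^i·y^j·1^k = c·x^i·y^j.
Substituting Z = 1: F(X, Y, 1) = 3*x**2 + x*y - x + 3*y**2 - 2*y + 3.
Note: deg(f) ≤ deg(F) = 2; strict inequality happens when F is divisible by Z (lost terms).


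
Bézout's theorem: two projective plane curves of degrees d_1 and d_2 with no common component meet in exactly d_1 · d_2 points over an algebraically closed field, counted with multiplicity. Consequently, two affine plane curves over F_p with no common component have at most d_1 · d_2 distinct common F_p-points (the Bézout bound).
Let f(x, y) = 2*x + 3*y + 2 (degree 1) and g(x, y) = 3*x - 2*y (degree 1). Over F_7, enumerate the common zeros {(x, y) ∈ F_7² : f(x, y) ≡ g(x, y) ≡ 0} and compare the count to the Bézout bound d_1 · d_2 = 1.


Common zeros: {(4, 6)}; count = 1; Bézout bound = 1.

deg(f) = 1, deg(g) = 1, so Bézout bound = 1.
Scan x ∈ F_7. For each x, list the y ∈ F_7 with f(x, y) ≡ 0 and those with g(x, y) ≡ 0 (mod 7); the common zeros in that column are the intersection.
  x = 0: f ≡ 0 at y ∈ {4}; g ≡ 0 at y ∈ {0}; common: ∅.
  x = 1: f ≡ 0 at y ∈ {1}; g ≡ 0 at y ∈ {5}; common: ∅.
  x = 2: f ≡ 0 at y ∈ {5}; g ≡ 0 at y ∈ {3}; common: ∅.
  x = 3: f ≡ 0 at y ∈ {2}; g ≡ 0 at y ∈ {1}; common: ∅.
  x = 4: f ≡ 0 at y ∈ {6}; g ≡ 0 at y ∈ {6}; common: {6}.
  x = 5: f ≡ 0 at y ∈ {3}; g ≡ 0 at y ∈ {4}; common: ∅.
  x = 6: f ≡ 0 at y ∈ {0}; g ≡ 0 at y ∈ {2}; common: ∅.
Collecting: common zeros = {(4, 6)}, so the count is 1.
Comparison with the Bézout bound: 1 ≤ 1 = deg(f)·deg(g), as expected for curves with no common component (the bound is attained).


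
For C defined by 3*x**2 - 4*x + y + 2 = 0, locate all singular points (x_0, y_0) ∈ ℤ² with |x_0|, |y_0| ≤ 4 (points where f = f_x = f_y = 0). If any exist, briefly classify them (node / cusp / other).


No singular points in the scanned grid; C is smooth there.

Compute partial derivatives:
  f_x = 6*x - 4.
  f_y = 1.
f_y = 1 is a nonzero constant, so f_y never vanishes: no point (x, y) can satisfy f = f_x = f_y = 0. In particular no (x, y) ∈ {−4, ..., 4}² is singular; the curve is smooth.


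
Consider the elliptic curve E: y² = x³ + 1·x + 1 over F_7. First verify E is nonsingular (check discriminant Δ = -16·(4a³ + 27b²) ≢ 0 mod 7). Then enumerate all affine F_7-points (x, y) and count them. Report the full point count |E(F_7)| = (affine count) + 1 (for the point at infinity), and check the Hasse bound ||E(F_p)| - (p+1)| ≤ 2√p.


Affine points = {(0, 1), (0, 6), (2, 2), (2, 5)}; affine count = 4; |E(F_7)| = 5.

Discriminant check: Δ ∝ 4a³ + 27b² = 4·1³ + 27·1² = 4·1 + 27·1 ≡ 3 (mod 7). Nonzero ⇒ E is nonsingular.
For each x ∈ F_7, compute rhs = x³ + 1·x + 1 mod 7, then count y ∈ F_7 with y² ≡ rhs.
  x = 0: rhs = 1, matching y values: 1, 6 (2 points).
  x = 1: rhs = 3, matching y values: none (0 points).
  x = 2: rhs = 4, matching y values: 2, 5 (2 points).
  x = 3: rhs = 3, matching y values: none (0 points).
  x = 4: rhs = 6, matching y values: none (0 points).
  x = 5: rhs = 5, matching y values: none (0 points).
  x = 6: rhs = 6, matching y values: none (0 points).
Total affine count: 4.
Full point count |E(F_7)| = 4 + 1 = 5.
Hasse bound: |5 − (7+1)| = |-3| = 3 ≤ 2√7 ≈ 5.2915 ✓.


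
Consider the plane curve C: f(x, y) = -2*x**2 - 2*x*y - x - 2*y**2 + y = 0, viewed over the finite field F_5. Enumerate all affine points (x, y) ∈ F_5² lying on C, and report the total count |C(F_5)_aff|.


Affine F_5-points: {(0, 0), (0, 3), (2, 0), (2, 1), (4, 1), (4, 3)}; count = 6.

For each of the 25 pairs (x, y) ∈ F_5², evaluate f(x, y) mod 5. Record the zeros.
  x = 0: [0↦0, 1↦4, 2↦4, 3↦0, 4↦2]  zeros at y ∈ {0, 3}
  x = 1: [0↦2, 1↦4, 2↦2, 3↦1, 4↦1]  zeros at y ∈ ∅
  x = 2: [0↦0, 1↦0, 2↦1, 3↦3, 4↦1]  zeros at y ∈ {0, 1}
  x = 3: [0↦4, 1↦2, 2↦1, 3↦1, 4↦2]  zeros at y ∈ ∅
  x = 4: [0↦4, 1↦0, 2↦2, 3↦0, 4↦4]  zeros at y ∈ {1, 3}
Collecting zeros: affine points = {(0, 0), (0, 3), (2, 0), (2, 1), (4, 1), (4, 3)}.
Total count |C(F_5)_aff| = 6.


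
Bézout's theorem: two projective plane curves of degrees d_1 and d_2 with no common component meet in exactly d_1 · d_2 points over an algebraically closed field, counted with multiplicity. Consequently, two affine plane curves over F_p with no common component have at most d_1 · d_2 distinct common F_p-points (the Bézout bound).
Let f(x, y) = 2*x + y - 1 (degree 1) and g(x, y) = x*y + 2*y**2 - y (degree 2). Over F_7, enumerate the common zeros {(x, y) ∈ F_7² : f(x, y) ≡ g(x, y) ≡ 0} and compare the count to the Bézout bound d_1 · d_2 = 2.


Common zeros: {(4, 0), (5, 5)}; count = 2; Bézout bound = 2.

deg(f) = 1, deg(g) = 2, so Bézout bound = 2.
Scan x ∈ F_7. For each x, list the y ∈ F_7 with f(x, y) ≡ 0 and those with g(x, y) ≡ 0 (mod 7); the common zeros in that column are the intersection.
  x = 0: f ≡ 0 at y ∈ {1}; g ≡ 0 at y ∈ {0, 4}; common: ∅.
  x = 1: f ≡ 0 at y ∈ {6}; g ≡ 0 at y ∈ {0}; common: ∅.
  x = 2: f ≡ 0 at y ∈ {4}; g ≡ 0 at y ∈ {0, 3}; common: ∅.
  x = 3: f ≡ 0 at y ∈ {2}; g ≡ 0 at y ∈ {0, 6}; common: ∅.
  x = 4: f ≡ 0 at y ∈ {0}; g ≡ 0 at y ∈ {0, 2}; common: {0}.
  x = 5: f ≡ 0 at y ∈ {5}; g ≡ 0 at y ∈ {0, 5}; common: {5}.
  x = 6: f ≡ 0 at y ∈ {3}; g ≡ 0 at y ∈ {0, 1}; common: ∅.
Collecting: common zeros = {(4, 0), (5, 5)}, so the count is 2.
Comparison with the Bézout bound: 2 ≤ 2 = deg(f)·deg(g), as expected for curves with no common component (the bound is attained).


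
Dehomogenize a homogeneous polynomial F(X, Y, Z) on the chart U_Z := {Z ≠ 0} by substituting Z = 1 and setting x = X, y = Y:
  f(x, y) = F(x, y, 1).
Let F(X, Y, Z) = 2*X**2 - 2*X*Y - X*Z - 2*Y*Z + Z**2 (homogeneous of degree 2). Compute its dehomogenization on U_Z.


f(x, y) = 2*x**2 - 2*x*y - x - 2*y + 1

On U_Z we set Z = 1. Each monomial c·X^i·Y^j·Z^k in F becomes c·x^i·y^j·1^k = c·x^i·y^j.
Substituting Z = 1: F(X, Y, 1) = 2*x**2 - 2*x*y - x - 2*y + 1.
Note: deg(f) ≤ deg(F) = 2; strict inequality happens when F is divisible by Z (lost terms).


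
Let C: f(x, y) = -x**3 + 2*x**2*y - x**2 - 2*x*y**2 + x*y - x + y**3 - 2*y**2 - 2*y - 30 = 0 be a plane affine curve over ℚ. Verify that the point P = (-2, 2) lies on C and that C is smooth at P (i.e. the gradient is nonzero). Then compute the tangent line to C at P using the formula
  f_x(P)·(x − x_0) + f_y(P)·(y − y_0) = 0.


Tangent line at P: -31*x + 24*y - 110 = 0.

Step 1: f(-2, 2) = 0, so P lies on C.
Step 2: partial derivatives
  f_x(x, y) = -3*x**2 + 4*x*y - 2*x - 2*y**2 + y - 1, f_y(x, y) = 2*x**2 - 4*x*y + x + 3*y**2 - 4*y - 2.
  f_x(P) = -31, f_y(P) = 24 (gradient nonzero, so P is smooth).
Step 3: tangent line at P: -31·(x − -2) + 24·(y − 2) = 0.
Expanding: -31*x + 24*y - 110 = 0.


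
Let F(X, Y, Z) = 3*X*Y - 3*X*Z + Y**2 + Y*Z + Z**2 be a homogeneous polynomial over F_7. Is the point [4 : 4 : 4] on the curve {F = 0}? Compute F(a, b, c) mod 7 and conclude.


F(4,4,4) ≡ 6 (mod 7); P is NOT on the curve.

Evaluate F(4, 4, 4) term-by-term (mod 7).
  3*X*Y ↦ 3·4·4·1 = 48
  -3*X*Z ↦ -3·4·1·4 = -48
  Y**2 ↦ 1·1·16·1 = 16
  Y*Z ↦ 1·1·4·4 = 16
  Z**2 ↦ 1·1·1·16 = 16
Sum: F(4, 4, 4) = (48) + (-48) + (16) + (16) + (16) = 48.
Reducing mod 7: 48 ≡ 6 (mod 7).
Since F(a, b, c) ≡ 6 ≠ 0 (mod 7), P does NOT lie on the curve.


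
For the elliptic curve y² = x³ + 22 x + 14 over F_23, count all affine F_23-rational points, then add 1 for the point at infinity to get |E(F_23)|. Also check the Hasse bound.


Affine points = {(8, 9), (8, 14), (11, 0), (13, 6), (13, 17), (15, 4), (15, 19), (16, 0), (18, 3), (18, 20), (19, 0), (20, 6), (20, 17), (21, 10), (21, 13)}; affine count = 15; |E(F_23)| = 16.

Discriminant check: Δ ∝ 4a³ + 27b² = 4·22³ + 27·14² = 4·10648 + 27·196 ≡ 21 (mod 23). Nonzero ⇒ E is nonsingular.
For each x ∈ F_23, compute rhs = x³ + 22·x + 14 mod 23, then count y ∈ F_23 with y² ≡ rhs.
  x = 0: rhs = 14, matching y values: none (0 points).
  x = 1: rhs = 14, matching y values: none (0 points).
  x = 2: rhs = 20, matching y values: none (0 points).
  x = 3: rhs = 15, matching y values: none (0 points).
  x = 4: rhs = 5, matching y values: none (0 points).
  x = 5: rhs = 19, matching y values: none (0 points).
  x = 6: rhs = 17, matching y values: none (0 points).
  x = 7: rhs = 5, matching y values: none (0 points).
  x = 8: rhs = 12, matching y values: 9, 14 (2 points).
  x = 9: rhs = 21, matching y values: none (0 points).
  x = 10: rhs = 15, matching y values: none (0 points).
  x = 11: rhs = 0, matching y values: 0 (1 points).
  x = 12: rhs = 5, matching y values: none (0 points).
  x = 13: rhs = 13, matching y values: 6, 17 (2 points).
  x = 14: rhs = 7, matching y values: none (0 points).
  x = 15: rhs = 16, matching y values: 4, 19 (2 points).
  x = 16: rhs = 0, matching y values: 0 (1 points).
  x = 17: rhs = 11, matching y values: none (0 points).
  x = 18: rhs = 9, matching y values: 3, 20 (2 points).
  x = 19: rhs = 0, matching y values: 0 (1 points).
  x = 20: rhs = 13, matching y values: 6, 17 (2 points).
  x = 21: rhs = 8, matching y values: 10, 13 (2 points).
  x = 22: rhs = 14, matching y values: none (0 points).
Total affine count: 15.
Full point count |E(F_23)| = 15 + 1 = 16.
Hasse bound: |16 − (23+1)| = |-8| = 8 ≤ 2√23 ≈ 9.5917 ✓.


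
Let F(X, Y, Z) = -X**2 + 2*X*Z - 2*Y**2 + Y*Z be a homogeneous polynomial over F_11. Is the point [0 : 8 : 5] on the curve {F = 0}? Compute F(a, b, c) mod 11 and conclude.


F(0,8,5) ≡ 0 (mod 11); P is on the curve.

Evaluate F(0, 8, 5) term-by-term (mod 11).
  -X**2 ↦ -1·0·1·1 = 0
  2*X*Z ↦ 2·0·1·5 = 0
  -2*Y**2 ↦ -2·1·64·1 = -128
  Y*Z ↦ 1·1·8·5 = 40
Sum: F(0, 8, 5) = (0) + (0) + (-128) + (40) = -88.
Reducing mod 11: -88 ≡ 0 (mod 11).
Since F(a, b, c) ≡ 0 (mod 11), P lies on the curve.


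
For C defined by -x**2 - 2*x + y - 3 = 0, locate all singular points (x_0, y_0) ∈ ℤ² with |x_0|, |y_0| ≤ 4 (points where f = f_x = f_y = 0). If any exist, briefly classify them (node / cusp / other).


No singular points in the scanned grid; C is smooth there.

Compute partial derivatives:
  f_x = -2*x - 2.
  f_y = 1.
f_y = 1 is a nonzero constant, so f_y never vanishes: no point (x, y) can satisfy f = f_x = f_y = 0. In particular no (x, y) ∈ {−4, ..., 4}² is singular; the curve is smooth.


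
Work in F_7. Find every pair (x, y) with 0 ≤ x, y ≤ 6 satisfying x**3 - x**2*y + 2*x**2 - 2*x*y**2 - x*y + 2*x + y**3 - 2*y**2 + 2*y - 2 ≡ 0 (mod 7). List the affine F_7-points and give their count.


Affine F_7-points: {(0, 6), (1, 1), (1, 5), (2, 3), (3, 0), (6, 1)}; count = 6.

For each of the 49 pairs (x, y) ∈ F_7², evaluate f(x, y) mod 7. Record the zeros.
  x = 0: [0↦5, 1↦6, 2↦2, 3↦6, 4↦3, 5↦6, 6↦0]  zeros at y ∈ {6}
  x = 1: [0↦3, 1↦0, 2↦2, 3↦1, 4↦3, 5↦0, 6↦5]  zeros at y ∈ {1, 5}
  x = 2: [0↦4, 1↦2, 2↦1, 3↦0, 4↦5, 5↦1, 6↦1]  zeros at y ∈ {3}
  x = 3: [0↦0, 1↦4, 2↦5, 3↦2, 4↦1, 5↦1, 6↦1]  zeros at y ∈ {0}
  x = 4: [0↦4, 1↦5, 2↦6, 3↦6, 4↦4, 5↦6, 6↦4]  zeros at y ∈ ∅
  x = 5: [0↦1, 1↦4, 2↦3, 3↦4, 4↦6, 5↦1, 6↦2]  zeros at y ∈ ∅
  x = 6: [0↦4, 1↦0, 2↦2, 3↦2, 4↦6, 5↦6, 6↦1]  zeros at y ∈ {1}
Collecting zeros: affine points = {(0, 6), (1, 1), (1, 5), (2, 3), (3, 0), (6, 1)}.
Total count |C(F_7)_aff| = 6.


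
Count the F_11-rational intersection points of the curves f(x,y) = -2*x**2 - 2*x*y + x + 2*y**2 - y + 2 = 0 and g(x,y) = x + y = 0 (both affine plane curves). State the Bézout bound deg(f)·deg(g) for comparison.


Common zeros: ∅; count = 0; Bézout bound = 2.

deg(f) = 2, deg(g) = 1, so Bézout bound = 2.
Scan x ∈ F_11. For each x, list the y ∈ F_11 with f(x, y) ≡ 0 and those with g(x, y) ≡ 0 (mod 11); the common zeros in that column are the intersection.
  x = 0: f ≡ 0 at y ∈ ∅; g ≡ 0 at y ∈ {0}; common: ∅.
  x = 1: f ≡ 0 at y ∈ {1, 6}; g ≡ 0 at y ∈ {10}; common: ∅.
  x = 2: f ≡ 0 at y ∈ ∅; g ≡ 0 at y ∈ {9}; common: ∅.
  x = 3: f ≡ 0 at y ∈ ∅; g ≡ 0 at y ∈ {8}; common: ∅.
  x = 4: f ≡ 0 at y ∈ {1, 9}; g ≡ 0 at y ∈ {7}; common: ∅.
  x = 5: f ≡ 0 at y ∈ {4, 7}; g ≡ 0 at y ∈ {6}; common: ∅.
  x = 6: f ≡ 0 at y ∈ ∅; g ≡ 0 at y ∈ {5}; common: ∅.
  x = 7: f ≡ 0 at y ∈ ∅; g ≡ 0 at y ∈ {4}; common: ∅.
  x = 8: f ≡ 0 at y ∈ {4, 10}; g ≡ 0 at y ∈ {3}; common: ∅.
  x = 9: f ≡ 0 at y ∈ ∅; g ≡ 0 at y ∈ {2}; common: ∅.
  x = 10: f ≡ 0 at y ∈ {6, 10}; g ≡ 0 at y ∈ {1}; common: ∅.
Collecting: common zeros = ∅, so the count is 0.
Comparison with the Bézout bound: 0 ≤ 2 = deg(f)·deg(g), as expected for curves with no common component (the affine F_11-count falls short of the bound because intersections may lie at infinity, over extension fields, or carry multiplicity).


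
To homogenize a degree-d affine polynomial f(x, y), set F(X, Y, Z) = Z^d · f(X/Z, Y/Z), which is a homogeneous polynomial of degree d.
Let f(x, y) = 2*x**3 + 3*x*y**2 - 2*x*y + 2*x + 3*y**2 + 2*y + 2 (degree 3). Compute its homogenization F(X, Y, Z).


F(X, Y, Z) = 2*X**3 + 3*X*Y**2 - 2*X*Y*Z + 2*X*Z**2 + 3*Y**2*Z + 2*Y*Z**2 + 2*Z**3

deg(f) = 3.
Substitute x = X/Z, y = Y/Z into f, then multiply by Z^3.
  monomial 2·x^3·y^0 ↦ 2·X^3·Y^0·Z^0.
  monomial 3·x^1·y^2 ↦ 3·X^1·Y^2·Z^0.
  monomial -2·x^1·y^1 ↦ -2·X^1·Y^1·Z^1.
  monomial 2·x^1·y^0 ↦ 2·X^1·Y^0·Z^2.
  monomial 3·x^0·y^2 ↦ 3·X^0·Y^2·Z^1.
  monomial 2·x^0·y^1 ↦ 2·X^0·Y^1·Z^2.
  monomial 2·x^0·y^0 ↦ 2·X^0·Y^0·Z^3.
Collecting: F(X, Y, Z) = 2*X**3 + 3*X*Y**2 - 2*X*Y*Z + 2*X*Z**2 + 3*Y**2*Z + 2*Y*Z**2 + 2*Z**3.


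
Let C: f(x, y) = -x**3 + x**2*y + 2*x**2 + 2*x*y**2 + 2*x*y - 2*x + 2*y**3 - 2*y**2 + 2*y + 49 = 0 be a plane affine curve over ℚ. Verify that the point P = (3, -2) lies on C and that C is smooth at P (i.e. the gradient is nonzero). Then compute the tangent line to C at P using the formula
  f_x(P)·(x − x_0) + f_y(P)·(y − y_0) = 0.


Tangent line at P: -25*x + 25*y + 125 = 0.

Step 1: f(3, -2) = 0, so P lies on C.
Step 2: partial derivatives
  f_x(x, y) = -3*x**2 + 2*x*y + 4*x + 2*y**2 + 2*y - 2, f_y(x, y) = x**2 + 4*x*y + 2*x + 6*y**2 - 4*y + 2.
  f_x(P) = -25, f_y(P) = 25 (gradient nonzero, so P is smooth).
Step 3: tangent line at P: -25·(x − 3) + 25·(y − -2) = 0.
Expanding: -25*x + 25*y + 125 = 0.


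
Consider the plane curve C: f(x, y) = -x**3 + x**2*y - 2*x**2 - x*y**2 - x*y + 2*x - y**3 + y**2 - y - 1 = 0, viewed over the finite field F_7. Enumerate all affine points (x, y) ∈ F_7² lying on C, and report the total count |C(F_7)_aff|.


Affine F_7-points: {(0, 2), (1, 4), (1, 6), (2, 1), (2, 6), (3, 3)}; count = 6.

For each of the 49 pairs (x, y) ∈ F_7², evaluate f(x, y) mod 7. Record the zeros.
  x = 0: [0↦6, 1↦5, 2↦0, 3↦6, 4↦3, 5↦6, 6↦2]  zeros at y ∈ {2}
  x = 1: [0↦5, 1↦3, 2↦2, 3↦3, 4↦0, 5↦1, 6↦0]  zeros at y ∈ {4, 6}
  x = 2: [0↦1, 1↦0, 2↦5, 3↦3, 4↦2, 5↦3, 6↦0]  zeros at y ∈ {1, 6}
  x = 3: [0↦2, 1↦4, 2↦3, 3↦0, 4↦3, 5↦6, 6↦3]  zeros at y ∈ {3}
  x = 4: [0↦2, 1↦2, 2↦4, 3↦2, 4↦4, 5↦4, 6↦3]  zeros at y ∈ ∅
  x = 5: [0↦2, 1↦2, 2↦2, 3↦3, 4↦6, 5↦5, 6↦1]  zeros at y ∈ ∅
  x = 6: [0↦3, 1↦5, 2↦5, 3↦4, 4↦3, 5↦3, 6↦5]  zeros at y ∈ ∅
Collecting zeros: affine points = {(0, 2), (1, 4), (1, 6), (2, 1), (2, 6), (3, 3)}.
Total count |C(F_7)_aff| = 6.


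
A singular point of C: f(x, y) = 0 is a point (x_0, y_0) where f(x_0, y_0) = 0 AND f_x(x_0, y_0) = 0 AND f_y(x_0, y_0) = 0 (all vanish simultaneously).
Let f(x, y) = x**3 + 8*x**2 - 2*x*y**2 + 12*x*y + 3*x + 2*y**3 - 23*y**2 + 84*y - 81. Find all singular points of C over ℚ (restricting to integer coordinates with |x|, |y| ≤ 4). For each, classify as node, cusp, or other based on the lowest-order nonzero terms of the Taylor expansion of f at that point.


Singular points: {(-3, 3)}; classification: node.

Compute partial derivatives:
  f_x = 3*x**2 + 16*x - 2*y**2 + 12*y + 3.
  f_y = -4*x*y + 12*x + 6*y**2 - 46*y + 84.
Scan x_0 ∈ {−4, ..., 4}. For each x_0, f_y(x_0, y) is a polynomial in y; find its integer roots y ∈ {−4, ..., 4}, then test f_x and f at those candidates.
  x = -4: f_y(-4, y) = 6*y**2 - 30*y + 36; vanishes at y ∈ {2, 3}. (-4, 2): f_x = 3 ≠ 0; (-4, 3): f_x = 5 ≠ 0.
  x = -3: f_y(-3, y) = 6*y**2 - 34*y + 48; vanishes at y ∈ {3}. (-3, 3): f_x = 0, f = 0 — SINGULAR.
  x = -2: f_y(-2, y) = 6*y**2 - 38*y + 60; vanishes at y ∈ {3}. (-2, 3): f_x = 1 ≠ 0.
  x = -1: f_y(-1, y) = 6*y**2 - 42*y + 72; vanishes at y ∈ {3, 4}. (-1, 3): f_x = 8 ≠ 0; (-1, 4): f_x = 6 ≠ 0.
  x = 0: f_y(0, y) = 6*y**2 - 46*y + 84; vanishes at y ∈ {3}. (0, 3): f_x = 21 ≠ 0.
  x = 1: f_y(1, y) = 6*y**2 - 50*y + 96; vanishes at y ∈ {3}. (1, 3): f_x = 40 ≠ 0.
  x = 2: f_y(2, y) = 6*y**2 - 54*y + 108; vanishes at y ∈ {3}. (2, 3): f_x = 65 ≠ 0.
  x = 3: f_y(3, y) = 6*y**2 - 58*y + 120; vanishes at y ∈ {3}. (3, 3): f_x = 96 ≠ 0.
  x = 4: f_y(4, y) = 6*y**2 - 62*y + 132; vanishes at y ∈ {3}. (4, 3): f_x = 133 ≠ 0.
Only singular point on the grid: (-3, 3).
Classify: substitute x = -3 + u, y = 3 + v and expand: f = u**3 - u**2 - 2*u*v**2 + 2*v**3 + v**2.
No constant or linear terms (consistent with a singular point). Quadratic part: -u**2 + v**2. Cubic part: u**3 - 2*u*v**2 + 2*v**3.
The quadratic part v**2 - u**2 = (v − u)(v + u) splits into two distinct linear factors, so there are two distinct tangent lines y − 3 = ±(x − -3) — this is a node (ordinary double point).
Classification: node.


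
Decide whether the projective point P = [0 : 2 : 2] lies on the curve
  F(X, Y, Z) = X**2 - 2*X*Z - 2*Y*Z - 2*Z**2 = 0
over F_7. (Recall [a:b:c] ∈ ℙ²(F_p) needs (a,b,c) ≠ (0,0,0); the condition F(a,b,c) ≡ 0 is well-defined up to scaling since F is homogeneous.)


F(0,2,2) ≡ 5 (mod 7); P is NOT on the curve.

Evaluate F(0, 2, 2) term-by-term (mod 7).
  X**2 ↦ 1·0·1·1 = 0
  -2*X*Z ↦ -2·0·1·2 = 0
  -2*Y*Z ↦ -2·1·2·2 = -8
  -2*Z**2 ↦ -2·1·1·4 = -8
Sum: F(0, 2, 2) = (0) + (0) + (-8) + (-8) = -16.
Reducing mod 7: -16 ≡ 5 (mod 7).
Since F(a, b, c) ≡ 5 ≠ 0 (mod 7), P does NOT lie on the curve.


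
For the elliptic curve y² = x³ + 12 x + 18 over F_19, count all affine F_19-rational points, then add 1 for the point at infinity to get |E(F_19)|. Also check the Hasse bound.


Affine points = {(3, 9), (3, 10), (4, 4), (4, 15), (9, 0), (10, 6), (10, 13), (12, 3), (12, 16), (14, 2), (14, 17), (15, 1), (15, 18), (17, 9), (17, 10), (18, 9), (18, 10)}; affine count = 17; |E(F_19)| = 18.

Discriminant check: Δ ∝ 4a³ + 27b² = 4·12³ + 27·18² = 4·1728 + 27·324 ≡ 4 (mod 19). Nonzero ⇒ E is nonsingular.
For each x ∈ F_19, compute rhs = x³ + 12·x + 18 mod 19, then count y ∈ F_19 with y² ≡ rhs.
  x = 0: rhs = 18, matching y values: none (0 points).
  x = 1: rhs = 12, matching y values: none (0 points).
  x = 2: rhs = 12, matching y values: none (0 points).
  x = 3: rhs = 5, matching y values: 9, 10 (2 points).
  x = 4: rhs = 16, matching y values: 4, 15 (2 points).
  x = 5: rhs = 13, matching y values: none (0 points).
  x = 6: rhs = 2, matching y values: none (0 points).
  x = 7: rhs = 8, matching y values: none (0 points).
  x = 8: rhs = 18, matching y values: none (0 points).
  x = 9: rhs = 0, matching y values: 0 (1 points).
  x = 10: rhs = 17, matching y values: 6, 13 (2 points).
  x = 11: rhs = 18, matching y values: none (0 points).
  x = 12: rhs = 9, matching y values: 3, 16 (2 points).
  x = 13: rhs = 15, matching y values: none (0 points).
  x = 14: rhs = 4, matching y values: 2, 17 (2 points).
  x = 15: rhs = 1, matching y values: 1, 18 (2 points).
  x = 16: rhs = 12, matching y values: none (0 points).
  x = 17: rhs = 5, matching y values: 9, 10 (2 points).
  x = 18: rhs = 5, matching y values: 9, 10 (2 points).
Total affine count: 17.
Full point count |E(F_19)| = 17 + 1 = 18.
Hasse bound: |18 − (19+1)| = |-2| = 2 ≤ 2√19 ≈ 8.7178 ✓.


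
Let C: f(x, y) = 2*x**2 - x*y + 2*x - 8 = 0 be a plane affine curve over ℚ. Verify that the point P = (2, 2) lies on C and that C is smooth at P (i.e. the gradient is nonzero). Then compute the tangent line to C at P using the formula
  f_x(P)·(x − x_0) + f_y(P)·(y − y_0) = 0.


Tangent line at P: 8*x - 2*y - 12 = 0.

Step 1: f(2, 2) = 0, so P lies on C.
Step 2: partial derivatives
  f_x(x, y) = 4*x - y + 2, f_y(x, y) = -x.
  f_x(P) = 8, f_y(P) = -2 (gradient nonzero, so P is smooth).
Step 3: tangent line at P: 8·(x − 2) + -2·(y − 2) = 0.
Expanding: 8*x - 2*y - 12 = 0.


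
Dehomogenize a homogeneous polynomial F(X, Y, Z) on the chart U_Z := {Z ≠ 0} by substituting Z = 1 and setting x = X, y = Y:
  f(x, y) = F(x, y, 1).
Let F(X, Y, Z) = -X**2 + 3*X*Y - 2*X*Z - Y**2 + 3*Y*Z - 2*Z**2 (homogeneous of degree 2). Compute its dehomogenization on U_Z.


f(x, y) = -x**2 + 3*x*y - 2*x - y**2 + 3*y - 2

On U_Z we set Z = 1. Each monomial c·X^i·Y^j·Z^k in F becomes c·x^i·y^j·1^k = c·x^i·y^j.
Substituting Z = 1: F(X, Y, 1) = -x**2 + 3*x*y - 2*x - y**2 + 3*y - 2.
Note: deg(f) ≤ deg(F) = 2; strict inequality happens when F is divisible by Z (lost terms).


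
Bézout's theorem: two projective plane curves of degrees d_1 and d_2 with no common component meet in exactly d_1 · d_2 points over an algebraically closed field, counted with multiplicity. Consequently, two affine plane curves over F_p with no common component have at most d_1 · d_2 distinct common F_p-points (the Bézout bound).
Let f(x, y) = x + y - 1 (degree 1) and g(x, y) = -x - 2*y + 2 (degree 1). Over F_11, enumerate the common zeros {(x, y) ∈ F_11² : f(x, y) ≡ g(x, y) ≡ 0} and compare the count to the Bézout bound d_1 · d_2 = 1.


Common zeros: {(0, 1)}; count = 1; Bézout bound = 1.

deg(f) = 1, deg(g) = 1, so Bézout bound = 1.
Scan x ∈ F_11. For each x, list the y ∈ F_11 with f(x, y) ≡ 0 and those with g(x, y) ≡ 0 (mod 11); the common zeros in that column are the intersection.
  x = 0: f ≡ 0 at y ∈ {1}; g ≡ 0 at y ∈ {1}; common: {1}.
  x = 1: f ≡ 0 at y ∈ {0}; g ≡ 0 at y ∈ {6}; common: ∅.
  x = 2: f ≡ 0 at y ∈ {10}; g ≡ 0 at y ∈ {0}; common: ∅.
  x = 3: f ≡ 0 at y ∈ {9}; g ≡ 0 at y ∈ {5}; common: ∅.
  x = 4: f ≡ 0 at y ∈ {8}; g ≡ 0 at y ∈ {10}; common: ∅.
  x = 5: f ≡ 0 at y ∈ {7}; g ≡ 0 at y ∈ {4}; common: ∅.
  x = 6: f ≡ 0 at y ∈ {6}; g ≡ 0 at y ∈ {9}; common: ∅.
  x = 7: f ≡ 0 at y ∈ {5}; g ≡ 0 at y ∈ {3}; common: ∅.
  x = 8: f ≡ 0 at y ∈ {4}; g ≡ 0 at y ∈ {8}; common: ∅.
  x = 9: f ≡ 0 at y ∈ {3}; g ≡ 0 at y ∈ {2}; common: ∅.
  x = 10: f ≡ 0 at y ∈ {2}; g ≡ 0 at y ∈ {7}; common: ∅.
Collecting: common zeros = {(0, 1)}, so the count is 1.
Comparison with the Bézout bound: 1 ≤ 1 = deg(f)·deg(g), as expected for curves with no common component (the bound is attained).


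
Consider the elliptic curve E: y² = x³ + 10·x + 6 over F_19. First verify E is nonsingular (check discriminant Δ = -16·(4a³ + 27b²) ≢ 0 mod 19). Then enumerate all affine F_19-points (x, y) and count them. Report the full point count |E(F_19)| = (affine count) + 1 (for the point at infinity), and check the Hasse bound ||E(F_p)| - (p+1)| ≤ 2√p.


Affine points = {(0, 5), (0, 14), (1, 6), (1, 13), (3, 5), (3, 14), (6, 4), (6, 15), (7, 1), (7, 18), (8, 3), (8, 16), (10, 2), (10, 17), (12, 7), (12, 12), (15, 4), (15, 15), (16, 5), (16, 14), (17, 4), (17, 15)}; affine count = 22; |E(F_19)| = 23.

Discriminant check: Δ ∝ 4a³ + 27b² = 4·10³ + 27·6² = 4·1000 + 27·36 ≡ 13 (mod 19). Nonzero ⇒ E is nonsingular.
For each x ∈ F_19, compute rhs = x³ + 10·x + 6 mod 19, then count y ∈ F_19 with y² ≡ rhs.
  x = 0: rhs = 6, matching y values: 5, 14 (2 points).
  x = 1: rhs = 17, matching y values: 6, 13 (2 points).
  x = 2: rhs = 15, matching y values: none (0 points).
  x = 3: rhs = 6, matching y values: 5, 14 (2 points).
  x = 4: rhs = 15, matching y values: none (0 points).
  x = 5: rhs = 10, matching y values: none (0 points).
  x = 6: rhs = 16, matching y values: 4, 15 (2 points).
  x = 7: rhs = 1, matching y values: 1, 18 (2 points).
  x = 8: rhs = 9, matching y values: 3, 16 (2 points).
  x = 9: rhs = 8, matching y values: none (0 points).
  x = 10: rhs = 4, matching y values: 2, 17 (2 points).
  x = 11: rhs = 3, matching y values: none (0 points).
  x = 12: rhs = 11, matching y values: 7, 12 (2 points).
  x = 13: rhs = 15, matching y values: none (0 points).
  x = 14: rhs = 2, matching y values: none (0 points).
  x = 15: rhs = 16, matching y values: 4, 15 (2 points).
  x = 16: rhs = 6, matching y values: 5, 14 (2 points).
  x = 17: rhs = 16, matching y values: 4, 15 (2 points).
  x = 18: rhs = 14, matching y values: none (0 points).
Total affine count: 22.
Full point count |E(F_19)| = 22 + 1 = 23.
Hasse bound: |23 − (19+1)| = |3| = 3 ≤ 2√19 ≈ 8.7178 ✓.


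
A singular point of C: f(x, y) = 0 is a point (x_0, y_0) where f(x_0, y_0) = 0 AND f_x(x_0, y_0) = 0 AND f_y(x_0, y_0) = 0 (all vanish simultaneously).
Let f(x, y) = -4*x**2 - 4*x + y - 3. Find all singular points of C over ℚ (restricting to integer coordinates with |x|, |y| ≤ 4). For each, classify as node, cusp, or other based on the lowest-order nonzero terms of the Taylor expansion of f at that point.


No singular points in the scanned grid; C is smooth there.

Compute partial derivatives:
  f_x = -8*x - 4.
  f_y = 1.
f_y = 1 is a nonzero constant, so f_y never vanishes: no point (x, y) can satisfy f = f_x = f_y = 0. In particular no (x, y) ∈ {−4, ..., 4}² is singular; the curve is smooth.


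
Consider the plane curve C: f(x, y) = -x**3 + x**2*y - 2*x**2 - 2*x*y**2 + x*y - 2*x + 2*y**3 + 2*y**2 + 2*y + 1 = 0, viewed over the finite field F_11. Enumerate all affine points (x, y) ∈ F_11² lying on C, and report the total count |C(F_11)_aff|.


Affine F_11-points: {(0, 6), (0, 9), (2, 1), (3, 2), (3, 9), (4, 9), (7, 4), (8, 5), (10, 8)}; count = 9.

For each of the 121 pairs (x, y) ∈ F_11², evaluate f(x, y) mod 11. Record the zeros.
  x = 0: [0↦1, 1↦7, 2↦7, 3↦2, 4↦4, 5↦3, 6↦0, 7↦7, 8↦3, 9↦0, 10↦10]  zeros at y ∈ {6, 9}
  x = 1: [0↦7, 1↦2, 2↦9, 3↦7, 4↦8, 5↦2, 6↦1, 7↦6, 8↦7, 9↦5, 10↦1]  zeros at y ∈ ∅
  x = 2: [0↦3, 1↦0, 2↦5, 3↦8, 4↦10, 5↦1, 6↦4, 7↦9, 8↦6, 9↦7, 10↦2]  zeros at y ∈ {1}
  x = 3: [0↦5, 1↦6, 2↦0, 3↦10, 4↦4, 5↦5, 6↦3, 7↦10, 8↦5, 9↦0, 10↦7]  zeros at y ∈ {2, 9}
  x = 4: [0↦7, 1↦3, 2↦10, 3↦7, 4↦6, 5↦8, 6↦3, 7↦3, 8↦9, 9↦0, 10↦10]  zeros at y ∈ {9}
  x = 5: [0↦3, 1↦7, 2↦7, 3↦4, 4↦10, 5↦4, 6↦9, 7↦4, 8↦1, 9↦1, 10↦5]  zeros at y ∈ ∅
  x = 6: [0↦9, 1↦1, 2↦7, 3↦6, 4↦10, 5↦9, 6↦4, 7↦7, 8↦8, 9↦8, 10↦8]  zeros at y ∈ ∅
  x = 7: [0↦8, 1↦1, 2↦4, 3↦7, 4↦0, 5↦6, 6↦4, 7↦6, 8↦2, 9↦4, 10↦2]  zeros at y ∈ {4}
  x = 8: [0↦5, 1↦1, 2↦3, 3↦1, 4↦7, 5↦0, 6↦3, 7↦6, 8↦10, 9↦5, 10↦3]  zeros at y ∈ {5}
  x = 9: [0↦5, 1↦6, 2↦9, 3↦4, 4↦3, 5↦7, 6↦6, 7↦1, 8↦4, 9↦5, 10↦5]  zeros at y ∈ ∅
  x = 10: [0↦2, 1↦10, 2↦5, 3↦10, 4↦4, 5↦10, 6↦7, 7↦7, 8↦0, 9↦9, 10↦2]  zeros at y ∈ {8}
Collecting zeros: affine points = {(0, 6), (0, 9), (2, 1), (3, 2), (3, 9), (4, 9), (7, 4), (8, 5), (10, 8)}.
Total count |C(F_11)_aff| = 9.


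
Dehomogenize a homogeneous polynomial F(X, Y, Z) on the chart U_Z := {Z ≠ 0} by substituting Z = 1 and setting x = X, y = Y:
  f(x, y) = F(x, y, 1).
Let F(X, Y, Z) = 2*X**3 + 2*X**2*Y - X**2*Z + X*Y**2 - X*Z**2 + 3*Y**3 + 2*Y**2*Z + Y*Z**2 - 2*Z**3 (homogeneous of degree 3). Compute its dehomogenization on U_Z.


f(x, y) = 2*x**3 + 2*x**2*y - x**2 + x*y**2 - x + 3*y**3 + 2*y**2 + y - 2

On U_Z we set Z = 1. Each monomial c·X^i·Y^j·Z^k in F becomes c·x^i·y^j·1^k = c·x^i·y^j.
Substituting Z = 1: F(X, Y, 1) = 2*x**3 + 2*x**2*y - x**2 + x*y**2 - x + 3*y**3 + 2*y**2 + y - 2.
Note: deg(f) ≤ deg(F) = 3; strict inequality happens when F is divisible by Z (lost terms).


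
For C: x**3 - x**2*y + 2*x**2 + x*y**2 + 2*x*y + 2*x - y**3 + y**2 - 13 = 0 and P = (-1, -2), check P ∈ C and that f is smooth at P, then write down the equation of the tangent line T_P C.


Tangent line at P: -3*x - 15*y - 33 = 0.

Step 1: f(-1, -2) = 0, so P lies on C.
Step 2: partial derivatives
  f_x(x, y) = 3*x**2 - 2*x*y + 4*x + y**2 + 2*y + 2, f_y(x, y) = -x**2 + 2*x*y + 2*x - 3*y**2 + 2*y.
  f_x(P) = -3, f_y(P) = -15 (gradient nonzero, so P is smooth).
Step 3: tangent line at P: -3·(x − -1) + -15·(y − -2) = 0.
Expanding: -3*x - 15*y - 33 = 0.
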